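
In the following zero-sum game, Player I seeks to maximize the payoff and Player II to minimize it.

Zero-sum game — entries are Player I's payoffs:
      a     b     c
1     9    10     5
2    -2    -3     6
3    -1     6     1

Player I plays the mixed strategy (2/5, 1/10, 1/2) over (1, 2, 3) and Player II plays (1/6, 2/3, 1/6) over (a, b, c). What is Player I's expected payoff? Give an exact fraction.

82/15

Against (1/6, 2/3, 1/6), each row's expected payoff is 1: 9; 2: -4/3; 3: 4.
Taking the (2/5, 1/10, 1/2)-weighted average: (2/5)·(9) + (1/10)·(-4/3) + (1/2)·(4) = 82/15.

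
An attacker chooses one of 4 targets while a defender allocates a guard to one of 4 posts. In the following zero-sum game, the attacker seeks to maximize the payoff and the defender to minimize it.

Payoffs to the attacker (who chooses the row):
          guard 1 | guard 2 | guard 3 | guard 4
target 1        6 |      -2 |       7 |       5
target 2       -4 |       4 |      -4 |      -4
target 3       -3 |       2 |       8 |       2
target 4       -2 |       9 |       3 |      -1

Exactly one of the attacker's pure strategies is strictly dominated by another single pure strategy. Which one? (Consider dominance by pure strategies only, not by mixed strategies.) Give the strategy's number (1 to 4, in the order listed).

2

Compare target 2 with target 4: -2 > -4, 9 > 4, 3 > -4, -1 > -4.
So target 4 strictly dominates target 2 for the attacker; target 2 is strictly dominated.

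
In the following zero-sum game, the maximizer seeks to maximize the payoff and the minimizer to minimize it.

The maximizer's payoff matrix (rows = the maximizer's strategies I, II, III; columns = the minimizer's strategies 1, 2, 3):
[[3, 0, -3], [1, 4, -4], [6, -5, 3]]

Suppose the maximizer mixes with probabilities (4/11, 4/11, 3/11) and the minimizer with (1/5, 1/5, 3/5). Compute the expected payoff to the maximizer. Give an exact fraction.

-2/5

Against (1/5, 1/5, 3/5), each row's expected payoff is I: -6/5; II: -7/5; III: 2.
Taking the (4/11, 4/11, 3/11)-weighted average: (4/11)·(-6/5) + (4/11)·(-7/5) + (3/11)·(2) = -2/5.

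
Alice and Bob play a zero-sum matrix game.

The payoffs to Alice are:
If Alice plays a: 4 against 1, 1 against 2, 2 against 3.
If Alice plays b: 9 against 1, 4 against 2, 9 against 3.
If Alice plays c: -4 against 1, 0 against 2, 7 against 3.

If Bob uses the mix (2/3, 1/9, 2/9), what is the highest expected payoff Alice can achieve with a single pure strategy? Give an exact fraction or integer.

a: (4)·(2/3) + (1)·(1/9) + (2)·(2/9) = 29/9.
b: (9)·(2/3) + (4)·(1/9) + (9)·(2/9) = 76/9.
c: (-4)·(2/3) + (0)·(1/9) + (7)·(2/9) = -10/9.
The best pure response is b with expected payoff 76/9.

76/9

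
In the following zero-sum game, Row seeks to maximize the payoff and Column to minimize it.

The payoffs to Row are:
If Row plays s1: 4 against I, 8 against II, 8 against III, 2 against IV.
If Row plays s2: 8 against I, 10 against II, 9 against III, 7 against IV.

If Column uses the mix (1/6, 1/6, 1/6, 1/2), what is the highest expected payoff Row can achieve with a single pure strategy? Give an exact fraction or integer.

8

s1: (4)·(1/6) + (8)·(1/6) + (8)·(1/6) + (2)·(1/2) = 13/3.
s2: (8)·(1/6) + (10)·(1/6) + (9)·(1/6) + (7)·(1/2) = 8.
The best pure response is s2 with expected payoff 8.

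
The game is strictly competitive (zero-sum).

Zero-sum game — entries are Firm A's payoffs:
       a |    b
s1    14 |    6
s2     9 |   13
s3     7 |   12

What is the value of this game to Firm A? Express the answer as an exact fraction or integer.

Row s3 is strictly dominated by row s2, so Firm A never plays it.
The remaining 2×2 game on (s1, s2) × (a, b) has no saddle point. Let Firm A play s1 with probability p; indifference gives 14p + 9(1−p) = 6p + 13(1−p), so p = 1/3.
Similarly Firm B's optimal q on a is 7/12, and the value is 14·(7/12) + (6)·(5/12) = 32/3.

32/3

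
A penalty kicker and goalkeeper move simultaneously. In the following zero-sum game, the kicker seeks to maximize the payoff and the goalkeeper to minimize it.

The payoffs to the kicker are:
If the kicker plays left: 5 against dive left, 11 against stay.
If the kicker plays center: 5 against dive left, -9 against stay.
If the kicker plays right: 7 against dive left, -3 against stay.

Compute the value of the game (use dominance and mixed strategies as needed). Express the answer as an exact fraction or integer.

Row center is strictly dominated by row right, so the kicker never plays it.
The remaining 2×2 game on (left, right) × (dive left, stay) has no saddle point. Let the kicker play left with probability p; indifference gives 5p + 7(1−p) = 11p − 3(1−p), so p = 5/8.
Similarly the goalkeeper's optimal q on dive left is 7/8, and the value is 5·(7/8) + (11)·(1/8) = 23/4.

23/4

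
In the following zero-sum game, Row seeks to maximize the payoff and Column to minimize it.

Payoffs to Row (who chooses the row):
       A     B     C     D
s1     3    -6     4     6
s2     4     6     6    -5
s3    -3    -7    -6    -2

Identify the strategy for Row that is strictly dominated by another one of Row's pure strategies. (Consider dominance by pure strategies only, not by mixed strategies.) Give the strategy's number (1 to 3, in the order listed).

3

Compare s3 with s1: 3 > -3, -6 > -7, 4 > -6, 6 > -2.
So s1 strictly dominates s3 for Row; s3 is strictly dominated.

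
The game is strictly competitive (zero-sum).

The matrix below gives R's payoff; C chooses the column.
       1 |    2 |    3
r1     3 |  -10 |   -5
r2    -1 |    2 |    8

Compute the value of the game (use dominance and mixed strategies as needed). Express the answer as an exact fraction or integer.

Column 3 is strictly dominated by 2 for C (it gives R more in every row).
The remaining 2×2 game on (r1, r2) × (1, 2) has no saddle point. Let R play r1 with probability p; indifference gives 3p − (1−p) = −10p + 2(1−p), so p = 3/16.
Similarly C's optimal q on 1 is 3/4, and the value is 3·(3/4) + (-10)·(1/4) = -1/4.

-1/4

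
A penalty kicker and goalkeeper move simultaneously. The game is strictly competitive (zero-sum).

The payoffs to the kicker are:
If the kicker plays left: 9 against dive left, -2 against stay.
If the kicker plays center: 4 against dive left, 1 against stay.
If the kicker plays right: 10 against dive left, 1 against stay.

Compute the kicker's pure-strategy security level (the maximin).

The worst-case payoff for each row is left: -2, center: 1, right: 1.
The best of these is 1.

1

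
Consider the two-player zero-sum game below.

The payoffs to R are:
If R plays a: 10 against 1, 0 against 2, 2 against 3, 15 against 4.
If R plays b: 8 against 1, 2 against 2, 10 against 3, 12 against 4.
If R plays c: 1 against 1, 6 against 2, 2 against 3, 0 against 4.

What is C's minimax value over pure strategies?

6

The worst case (largest entry) in each column is 1: 10, 2: 6, 3: 10, 4: 15.
The best (smallest) of these is 6.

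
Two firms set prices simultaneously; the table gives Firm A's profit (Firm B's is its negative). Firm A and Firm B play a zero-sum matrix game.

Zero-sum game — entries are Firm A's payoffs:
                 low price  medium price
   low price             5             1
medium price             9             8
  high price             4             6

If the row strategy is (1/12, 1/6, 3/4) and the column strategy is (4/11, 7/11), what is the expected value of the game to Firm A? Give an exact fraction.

733/132

Against (4/11, 7/11), each row's expected payoff is low price: 27/11; medium price: 92/11; high price: 58/11.
Taking the (1/12, 1/6, 3/4)-weighted average: (1/12)·(27/11) + (1/6)·(92/11) + (3/4)·(58/11) = 733/132.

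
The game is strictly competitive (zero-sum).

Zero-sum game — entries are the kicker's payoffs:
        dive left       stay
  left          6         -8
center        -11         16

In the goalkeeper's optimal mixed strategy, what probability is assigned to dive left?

24/41

Row minima are -8 and -11, so the kicker's maximin is -8; column maxima are 6 and 16, so the goalkeeper's minimax is 6. These differ, so the equilibrium is in mixed strategies.
Let the goalkeeper play dive left with probability q. The kicker is indifferent when 6q − 8(1−q) = −11q + 16(1−q), giving q = 24/41.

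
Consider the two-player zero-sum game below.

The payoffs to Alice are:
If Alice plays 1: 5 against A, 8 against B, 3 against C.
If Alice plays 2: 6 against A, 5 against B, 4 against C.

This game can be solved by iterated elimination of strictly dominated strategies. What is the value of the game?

4

Column A is strictly dominated by C for Bob (3<5, 4<6); eliminate A.
Column B is strictly dominated by C for Bob (3<8, 4<5); eliminate B.
Row 1 is strictly dominated by row 2 (4>3); eliminate 1.
Only (2, C) remains, with payoff 4.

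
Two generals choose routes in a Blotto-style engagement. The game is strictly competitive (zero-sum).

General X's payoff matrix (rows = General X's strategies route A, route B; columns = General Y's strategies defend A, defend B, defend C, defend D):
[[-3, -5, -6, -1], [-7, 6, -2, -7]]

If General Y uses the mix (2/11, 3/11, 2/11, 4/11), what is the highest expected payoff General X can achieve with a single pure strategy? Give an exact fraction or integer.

route A: (-3)·(2/11) + (-5)·(3/11) + (-6)·(2/11) + (-1)·(4/11) = -37/11.
route B: (-7)·(2/11) + (6)·(3/11) + (-2)·(2/11) + (-7)·(4/11) = -28/11.
The best pure response is route B with expected payoff -28/11.

-28/11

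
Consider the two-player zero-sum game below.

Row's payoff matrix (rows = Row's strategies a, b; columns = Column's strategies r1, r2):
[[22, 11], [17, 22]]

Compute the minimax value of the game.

Row minima are 11 and 17, so Row's maximin is 17; column maxima are 22 and 22, so Column's minimax is 22. These differ, so the equilibrium is in mixed strategies.
Let Row play a with probability p. Column is indifferent when 22p + 17(1−p) = 11p + 22(1−p), giving p = 5/16.
Let Column play r1 with probability q. Row is indifferent when 22q + 11(1−q) = 17q + 22(1−q), giving q = 11/16.
The value is 22·(11/16) + (11)·(5/16) = 297/16.

297/16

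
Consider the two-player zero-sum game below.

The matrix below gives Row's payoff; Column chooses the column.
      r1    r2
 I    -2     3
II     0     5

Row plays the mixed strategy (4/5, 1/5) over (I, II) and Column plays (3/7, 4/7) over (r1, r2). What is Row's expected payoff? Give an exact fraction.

44/35

Against (3/7, 4/7), each row's expected payoff is I: 6/7; II: 20/7.
Taking the (4/5, 1/5)-weighted average: (4/5)·(6/7) + (1/5)·(20/7) = 44/35.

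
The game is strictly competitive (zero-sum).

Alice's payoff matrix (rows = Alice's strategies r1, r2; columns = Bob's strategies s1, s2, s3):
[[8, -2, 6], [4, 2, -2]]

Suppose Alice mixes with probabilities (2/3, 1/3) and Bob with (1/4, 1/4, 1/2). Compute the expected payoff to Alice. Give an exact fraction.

19/6

Against (1/4, 1/4, 1/2), each row's expected payoff is r1: 9/2; r2: 1/2.
Taking the (2/3, 1/3)-weighted average: (2/3)·(9/2) + (1/3)·(1/2) = 19/6.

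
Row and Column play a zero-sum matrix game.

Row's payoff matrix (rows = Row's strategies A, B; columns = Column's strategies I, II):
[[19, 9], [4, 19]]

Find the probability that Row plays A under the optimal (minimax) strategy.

3/5

Row minima are 9 and 4, so Row's maximin is 9; column maxima are 19 and 19, so Column's minimax is 19. These differ, so the equilibrium is in mixed strategies.
Let Row play A with probability p. Column is indifferent when 19p + 4(1−p) = 9p + 19(1−p), giving p = 3/5.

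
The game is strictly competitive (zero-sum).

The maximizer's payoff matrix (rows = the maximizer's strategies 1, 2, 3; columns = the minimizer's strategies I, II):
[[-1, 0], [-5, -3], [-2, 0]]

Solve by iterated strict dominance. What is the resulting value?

-1

Row 2 is strictly dominated by row 1 (-1>-5, 0>-3); eliminate 2.
Column II is strictly dominated by I for the minimizer (-1<0, -2<0); eliminate II.
Row 3 is strictly dominated by row 1 (-1>-2); eliminate 3.
Only (1, I) remains, with payoff -1.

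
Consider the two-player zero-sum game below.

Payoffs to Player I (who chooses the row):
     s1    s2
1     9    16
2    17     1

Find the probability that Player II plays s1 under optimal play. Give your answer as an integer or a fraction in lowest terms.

Row minima are 9 and 1, so Player I's maximin is 9; column maxima are 17 and 16, so Player II's minimax is 16. These differ, so the equilibrium is in mixed strategies.
Let Player II play s1 with probability q. Player I is indifferent when 9q + 16(1−q) = 17q + (1−q), giving q = 15/23.

15/23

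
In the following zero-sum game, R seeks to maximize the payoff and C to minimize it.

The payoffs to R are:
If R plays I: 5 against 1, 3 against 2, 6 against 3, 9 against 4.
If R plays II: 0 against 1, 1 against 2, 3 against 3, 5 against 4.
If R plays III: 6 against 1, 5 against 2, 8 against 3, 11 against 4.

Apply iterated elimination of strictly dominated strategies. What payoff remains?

5

Row I is strictly dominated by row III (6>5, 5>3, 8>6, 11>9); eliminate I.
Row II is strictly dominated by row III (6>0, 5>1, 8>3, 11>5); eliminate II.
Column 4 is strictly dominated by 1 for C (6<11); eliminate 4.
Column 1 is strictly dominated by 2 for C (5<6); eliminate 1.
Column 3 is strictly dominated by 2 for C (5<8); eliminate 3.
Only (III, 2) remains, with payoff 5.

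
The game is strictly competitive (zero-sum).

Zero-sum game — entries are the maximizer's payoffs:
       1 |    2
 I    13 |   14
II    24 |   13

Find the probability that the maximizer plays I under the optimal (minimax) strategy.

11/12

Row minima are 13 and 13, so the maximizer's maximin is 13; column maxima are 24 and 14, so the minimizer's minimax is 14. These differ, so the equilibrium is in mixed strategies.
Let the maximizer play I with probability p. The minimizer is indifferent when 13p + 24(1−p) = 14p + 13(1−p), giving p = 11/12.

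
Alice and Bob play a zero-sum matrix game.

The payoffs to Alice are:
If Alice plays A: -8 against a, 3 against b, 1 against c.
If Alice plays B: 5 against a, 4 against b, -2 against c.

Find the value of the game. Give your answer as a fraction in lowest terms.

-11/16

Column b is strictly dominated by c for Bob (it gives Alice more in every row).
The remaining 2×2 game on (A, B) × (a, c) has no saddle point. Let Alice play A with probability p; indifference gives −8p + 5(1−p) = p − 2(1−p), so p = 7/16.
Similarly Bob's optimal q on a is 3/16, and the value is -8·(3/16) + (1)·(13/16) = -11/16.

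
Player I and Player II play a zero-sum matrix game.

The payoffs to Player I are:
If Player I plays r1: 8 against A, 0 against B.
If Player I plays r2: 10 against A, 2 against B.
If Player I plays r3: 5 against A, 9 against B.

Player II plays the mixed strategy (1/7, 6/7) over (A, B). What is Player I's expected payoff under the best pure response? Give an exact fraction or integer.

r1: (8)·(1/7) + (0)·(6/7) = 8/7.
r2: (10)·(1/7) + (2)·(6/7) = 22/7.
r3: (5)·(1/7) + (9)·(6/7) = 59/7.
The best pure response is r3 with expected payoff 59/7.

59/7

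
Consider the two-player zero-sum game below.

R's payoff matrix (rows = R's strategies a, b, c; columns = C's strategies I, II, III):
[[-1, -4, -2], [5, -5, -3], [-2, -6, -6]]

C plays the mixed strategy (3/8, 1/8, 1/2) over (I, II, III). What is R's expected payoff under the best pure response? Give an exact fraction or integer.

-1/4

a: (-1)·(3/8) + (-4)·(1/8) + (-2)·(1/2) = -15/8.
b: (5)·(3/8) + (-5)·(1/8) + (-3)·(1/2) = -1/4.
c: (-2)·(3/8) + (-6)·(1/8) + (-6)·(1/2) = -9/2.
The best pure response is b with expected payoff -1/4.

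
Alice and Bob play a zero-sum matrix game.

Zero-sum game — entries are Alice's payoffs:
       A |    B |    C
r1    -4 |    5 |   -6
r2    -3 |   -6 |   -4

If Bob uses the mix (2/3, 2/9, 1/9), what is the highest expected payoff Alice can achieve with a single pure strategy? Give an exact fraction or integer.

-20/9

r1: (-4)·(2/3) + (5)·(2/9) + (-6)·(1/9) = -20/9.
r2: (-3)·(2/3) + (-6)·(2/9) + (-4)·(1/9) = -34/9.
The best pure response is r1 with expected payoff -20/9.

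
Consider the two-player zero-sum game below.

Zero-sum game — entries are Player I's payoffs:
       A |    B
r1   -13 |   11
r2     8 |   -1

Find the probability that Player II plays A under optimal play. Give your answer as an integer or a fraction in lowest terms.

4/11

Row minima are -13 and -1, so Player I's maximin is -1; column maxima are 8 and 11, so Player II's minimax is 8. These differ, so the equilibrium is in mixed strategies.
Let Player II play A with probability q. Player I is indifferent when −13q + 11(1−q) = 8q − (1−q), giving q = 4/11.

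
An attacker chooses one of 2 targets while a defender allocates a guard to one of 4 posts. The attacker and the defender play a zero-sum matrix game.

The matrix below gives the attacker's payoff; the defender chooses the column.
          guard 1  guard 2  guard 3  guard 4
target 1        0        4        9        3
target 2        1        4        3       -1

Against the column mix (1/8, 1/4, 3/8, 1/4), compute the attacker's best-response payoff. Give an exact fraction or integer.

41/8

target 1: (0)·(1/8) + (4)·(1/4) + (9)·(3/8) + (3)·(1/4) = 41/8.
target 2: (1)·(1/8) + (4)·(1/4) + (3)·(3/8) + (-1)·(1/4) = 2.
The best pure response is target 1 with expected payoff 41/8.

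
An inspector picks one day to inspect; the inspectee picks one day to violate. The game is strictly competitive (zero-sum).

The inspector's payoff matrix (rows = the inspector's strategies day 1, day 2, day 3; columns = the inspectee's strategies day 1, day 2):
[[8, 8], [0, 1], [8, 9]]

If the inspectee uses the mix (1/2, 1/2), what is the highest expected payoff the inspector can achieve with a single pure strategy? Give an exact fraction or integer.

17/2

day 1: (8)·(1/2) + (8)·(1/2) = 8.
day 2: (0)·(1/2) + (1)·(1/2) = 1/2.
day 3: (8)·(1/2) + (9)·(1/2) = 17/2.
The best pure response is day 3 with expected payoff 17/2.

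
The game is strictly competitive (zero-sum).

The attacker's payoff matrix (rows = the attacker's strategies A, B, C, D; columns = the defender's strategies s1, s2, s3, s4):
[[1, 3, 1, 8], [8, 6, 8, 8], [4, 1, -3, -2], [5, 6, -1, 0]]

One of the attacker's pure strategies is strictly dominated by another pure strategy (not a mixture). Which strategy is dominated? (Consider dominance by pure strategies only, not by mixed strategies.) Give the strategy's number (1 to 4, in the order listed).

3

Compare C with B: 8 > 4, 6 > 1, 8 > -3, 8 > -2.
So B strictly dominates C for the attacker; C is strictly dominated.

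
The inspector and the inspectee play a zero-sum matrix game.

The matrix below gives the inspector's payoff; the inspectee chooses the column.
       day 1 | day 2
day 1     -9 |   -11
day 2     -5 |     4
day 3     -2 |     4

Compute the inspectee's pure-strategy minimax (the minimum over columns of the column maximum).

The worst case (largest entry) in each column is day 1: -2, day 2: 4.
The best (smallest) of these is -2.

-2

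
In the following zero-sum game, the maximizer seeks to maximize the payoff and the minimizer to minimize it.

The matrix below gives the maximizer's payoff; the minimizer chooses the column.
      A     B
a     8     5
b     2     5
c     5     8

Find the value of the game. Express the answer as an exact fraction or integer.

13/2

Row b is strictly dominated by row c, so the maximizer never plays it.
The remaining 2×2 game on (a, c) × (A, B) has no saddle point. Let the maximizer play a with probability p; indifference gives 8p + 5(1−p) = 5p + 8(1−p), so p = 1/2.
Similarly the minimizer's optimal q on A is 1/2, and the value is 8·(1/2) + (5)·(1/2) = 13/2.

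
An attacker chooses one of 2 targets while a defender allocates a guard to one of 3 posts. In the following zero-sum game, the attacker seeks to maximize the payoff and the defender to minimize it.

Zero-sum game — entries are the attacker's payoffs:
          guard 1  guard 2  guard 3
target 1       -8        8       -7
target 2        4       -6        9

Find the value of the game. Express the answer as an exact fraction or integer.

-8/13

Column guard 3 is strictly dominated by guard 1 for the defender (it gives the attacker more in every row).
The remaining 2×2 game on (target 1, target 2) × (guard 1, guard 2) has no saddle point. Let the attacker play target 1 with probability p; indifference gives −8p + 4(1−p) = 8p − 6(1−p), so p = 5/13.
Similarly the defender's optimal q on guard 1 is 7/13, and the value is -8·(7/13) + (8)·(6/13) = -8/13.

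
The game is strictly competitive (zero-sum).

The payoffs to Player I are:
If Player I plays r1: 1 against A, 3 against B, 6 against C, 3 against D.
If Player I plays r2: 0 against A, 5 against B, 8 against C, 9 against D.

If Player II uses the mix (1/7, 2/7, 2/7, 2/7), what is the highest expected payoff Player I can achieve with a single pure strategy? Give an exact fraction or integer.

44/7

r1: (1)·(1/7) + (3)·(2/7) + (6)·(2/7) + (3)·(2/7) = 25/7.
r2: (0)·(1/7) + (5)·(2/7) + (8)·(2/7) + (9)·(2/7) = 44/7.
The best pure response is r2 with expected payoff 44/7.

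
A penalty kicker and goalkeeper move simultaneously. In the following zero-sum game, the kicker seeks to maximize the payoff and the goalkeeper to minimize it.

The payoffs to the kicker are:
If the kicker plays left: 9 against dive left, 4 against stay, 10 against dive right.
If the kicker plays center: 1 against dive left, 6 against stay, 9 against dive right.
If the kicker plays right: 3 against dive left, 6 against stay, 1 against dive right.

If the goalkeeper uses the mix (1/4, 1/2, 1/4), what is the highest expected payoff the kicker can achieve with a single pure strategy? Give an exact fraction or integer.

27/4

left: (9)·(1/4) + (4)·(1/2) + (10)·(1/4) = 27/4.
center: (1)·(1/4) + (6)·(1/2) + (9)·(1/4) = 11/2.
right: (3)·(1/4) + (6)·(1/2) + (1)·(1/4) = 4.
The best pure response is left with expected payoff 27/4.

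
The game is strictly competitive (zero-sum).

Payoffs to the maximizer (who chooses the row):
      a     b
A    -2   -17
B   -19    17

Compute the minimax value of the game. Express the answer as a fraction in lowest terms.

Row minima are -17 and -19, so the maximizer's maximin is -17; column maxima are -2 and 17, so the minimizer's minimax is -2. These differ, so the equilibrium is in mixed strategies.
Let the maximizer play A with probability p. The minimizer is indifferent when −2p − 19(1−p) = −17p + 17(1−p), giving p = 12/17.
Let the minimizer play a with probability q. The maximizer is indifferent when −2q − 17(1−q) = −19q + 17(1−q), giving q = 2/3.
The value is -2·(2/3) + (-17)·(1/3) = -7.

-7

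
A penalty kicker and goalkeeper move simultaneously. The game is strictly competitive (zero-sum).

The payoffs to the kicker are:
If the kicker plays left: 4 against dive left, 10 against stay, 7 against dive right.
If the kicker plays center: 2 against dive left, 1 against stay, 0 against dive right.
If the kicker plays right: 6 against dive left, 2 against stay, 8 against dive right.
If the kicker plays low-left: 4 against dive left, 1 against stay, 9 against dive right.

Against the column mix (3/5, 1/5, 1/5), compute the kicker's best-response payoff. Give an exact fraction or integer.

left: (4)·(3/5) + (10)·(1/5) + (7)·(1/5) = 29/5.
center: (2)·(3/5) + (1)·(1/5) + (0)·(1/5) = 7/5.
right: (6)·(3/5) + (2)·(1/5) + (8)·(1/5) = 28/5.
low-left: (4)·(3/5) + (1)·(1/5) + (9)·(1/5) = 22/5.
The best pure response is left with expected payoff 29/5.

29/5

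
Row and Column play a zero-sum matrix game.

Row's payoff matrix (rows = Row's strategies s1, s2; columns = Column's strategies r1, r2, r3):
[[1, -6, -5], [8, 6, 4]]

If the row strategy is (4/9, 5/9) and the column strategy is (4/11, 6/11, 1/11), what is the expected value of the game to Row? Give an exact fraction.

212/99

Against (4/11, 6/11, 1/11), each row's expected payoff is s1: -37/11; s2: 72/11.
Taking the (4/9, 5/9)-weighted average: (4/9)·(-37/11) + (5/9)·(72/11) = 212/99.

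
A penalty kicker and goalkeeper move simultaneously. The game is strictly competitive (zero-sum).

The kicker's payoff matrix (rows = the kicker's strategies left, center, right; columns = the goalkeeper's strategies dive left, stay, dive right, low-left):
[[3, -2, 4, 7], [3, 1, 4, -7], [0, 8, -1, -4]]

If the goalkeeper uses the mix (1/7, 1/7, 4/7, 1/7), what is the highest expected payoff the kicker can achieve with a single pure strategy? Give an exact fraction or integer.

left: (3)·(1/7) + (-2)·(1/7) + (4)·(4/7) + (7)·(1/7) = 24/7.
center: (3)·(1/7) + (1)·(1/7) + (4)·(4/7) + (-7)·(1/7) = 13/7.
right: (0)·(1/7) + (8)·(1/7) + (-1)·(4/7) + (-4)·(1/7) = 0.
The best pure response is left with expected payoff 24/7.

24/7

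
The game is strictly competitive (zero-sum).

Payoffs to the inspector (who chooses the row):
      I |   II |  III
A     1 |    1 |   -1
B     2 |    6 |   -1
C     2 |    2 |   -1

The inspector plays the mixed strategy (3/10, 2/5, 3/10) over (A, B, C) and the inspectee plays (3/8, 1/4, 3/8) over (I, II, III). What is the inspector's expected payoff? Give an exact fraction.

87/80

Against (3/8, 1/4, 3/8), each row's expected payoff is A: 1/4; B: 15/8; C: 7/8.
Taking the (3/10, 2/5, 3/10)-weighted average: (3/10)·(1/4) + (2/5)·(15/8) + (3/10)·(7/8) = 87/80.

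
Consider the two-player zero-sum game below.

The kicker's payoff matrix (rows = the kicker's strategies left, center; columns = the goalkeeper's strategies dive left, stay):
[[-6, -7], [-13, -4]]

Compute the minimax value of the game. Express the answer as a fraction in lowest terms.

-67/10

Row minima are -7 and -13, so the kicker's maximin is -7; column maxima are -6 and -4, so the goalkeeper's minimax is -6. These differ, so the equilibrium is in mixed strategies.
Let the kicker play left with probability p. The goalkeeper is indifferent when −6p − 13(1−p) = −7p − 4(1−p), giving p = 9/10.
Let the goalkeeper play dive left with probability q. The kicker is indifferent when −6q − 7(1−q) = −13q − 4(1−q), giving q = 3/10.
The value is -6·(3/10) + (-7)·(7/10) = -67/10.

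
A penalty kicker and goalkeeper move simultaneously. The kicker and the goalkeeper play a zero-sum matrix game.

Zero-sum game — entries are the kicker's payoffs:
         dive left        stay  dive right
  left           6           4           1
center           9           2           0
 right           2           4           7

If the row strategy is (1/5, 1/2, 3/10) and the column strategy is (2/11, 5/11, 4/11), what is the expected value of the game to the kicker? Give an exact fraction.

184/55

Against (2/11, 5/11, 4/11), each row's expected payoff is left: 36/11; center: 28/11; right: 52/11.
Taking the (1/5, 1/2, 3/10)-weighted average: (1/5)·(36/11) + (1/2)·(28/11) + (3/10)·(52/11) = 184/55.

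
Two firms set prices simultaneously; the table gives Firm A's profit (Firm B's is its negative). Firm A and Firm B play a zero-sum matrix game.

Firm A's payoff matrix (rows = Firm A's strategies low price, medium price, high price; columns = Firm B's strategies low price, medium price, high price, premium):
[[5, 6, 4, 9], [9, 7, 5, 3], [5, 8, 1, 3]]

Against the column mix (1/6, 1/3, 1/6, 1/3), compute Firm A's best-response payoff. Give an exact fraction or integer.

low price: (5)·(1/6) + (6)·(1/3) + (4)·(1/6) + (9)·(1/3) = 13/2.
medium price: (9)·(1/6) + (7)·(1/3) + (5)·(1/6) + (3)·(1/3) = 17/3.
high price: (5)·(1/6) + (8)·(1/3) + (1)·(1/6) + (3)·(1/3) = 14/3.
The best pure response is low price with expected payoff 13/2.

13/2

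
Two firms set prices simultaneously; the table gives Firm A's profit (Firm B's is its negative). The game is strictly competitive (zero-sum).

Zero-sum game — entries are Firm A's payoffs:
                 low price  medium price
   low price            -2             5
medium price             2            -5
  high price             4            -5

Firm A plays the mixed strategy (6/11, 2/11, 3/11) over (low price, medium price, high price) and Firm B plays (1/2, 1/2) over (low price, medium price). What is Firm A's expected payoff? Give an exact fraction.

9/22

Against (1/2, 1/2), each row's expected payoff is low price: 3/2; medium price: -3/2; high price: -1/2.
Taking the (6/11, 2/11, 3/11)-weighted average: (6/11)·(3/2) + (2/11)·(-3/2) + (3/11)·(-1/2) = 9/22.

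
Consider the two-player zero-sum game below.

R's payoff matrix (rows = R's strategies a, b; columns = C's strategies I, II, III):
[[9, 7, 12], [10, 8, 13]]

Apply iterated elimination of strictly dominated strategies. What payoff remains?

Column III is strictly dominated by I for C (9<12, 10<13); eliminate III.
Row a is strictly dominated by row b (10>9, 8>7); eliminate a.
Column I is strictly dominated by II for C (8<10); eliminate I.
Only (b, II) remains, with payoff 8.

8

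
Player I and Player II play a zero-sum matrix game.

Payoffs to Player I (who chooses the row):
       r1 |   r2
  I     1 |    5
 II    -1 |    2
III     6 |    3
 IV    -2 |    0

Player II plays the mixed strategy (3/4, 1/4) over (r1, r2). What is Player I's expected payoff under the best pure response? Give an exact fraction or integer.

21/4

I: (1)·(3/4) + (5)·(1/4) = 2.
II: (-1)·(3/4) + (2)·(1/4) = -1/4.
III: (6)·(3/4) + (3)·(1/4) = 21/4.
IV: (-2)·(3/4) + (0)·(1/4) = -3/2.
The best pure response is III with expected payoff 21/4.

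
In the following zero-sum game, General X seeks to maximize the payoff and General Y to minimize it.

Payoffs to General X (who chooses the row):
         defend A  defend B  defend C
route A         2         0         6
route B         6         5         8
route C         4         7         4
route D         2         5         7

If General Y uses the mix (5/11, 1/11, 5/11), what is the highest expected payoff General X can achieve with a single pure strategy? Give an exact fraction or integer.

route A: (2)·(5/11) + (0)·(1/11) + (6)·(5/11) = 40/11.
route B: (6)·(5/11) + (5)·(1/11) + (8)·(5/11) = 75/11.
route C: (4)·(5/11) + (7)·(1/11) + (4)·(5/11) = 47/11.
route D: (2)·(5/11) + (5)·(1/11) + (7)·(5/11) = 50/11.
The best pure response is route B with expected payoff 75/11.

75/11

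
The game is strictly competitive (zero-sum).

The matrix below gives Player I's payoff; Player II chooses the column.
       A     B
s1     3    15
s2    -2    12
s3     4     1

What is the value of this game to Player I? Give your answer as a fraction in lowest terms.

Row s2 is strictly dominated by row s1, so Player I never plays it.
The remaining 2×2 game on (s1, s3) × (A, B) has no saddle point. Let Player I play s1 with probability p; indifference gives 3p + 4(1−p) = 15p + (1−p), so p = 1/5.
Similarly Player II's optimal q on A is 14/15, and the value is 3·(14/15) + (15)·(1/15) = 19/5.

19/5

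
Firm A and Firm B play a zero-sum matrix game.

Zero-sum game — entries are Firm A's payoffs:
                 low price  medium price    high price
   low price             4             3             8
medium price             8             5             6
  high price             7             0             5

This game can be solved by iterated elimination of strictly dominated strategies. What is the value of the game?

Row high price is strictly dominated by row medium price (8>7, 5>0, 6>5); eliminate high price.
Column low price is strictly dominated by medium price for Firm B (3<4, 5<8); eliminate low price.
Column high price is strictly dominated by medium price for Firm B (3<8, 5<6); eliminate high price.
Row low price is strictly dominated by row medium price (5>3); eliminate low price.
Only (medium price, medium price) remains, with payoff 5.

5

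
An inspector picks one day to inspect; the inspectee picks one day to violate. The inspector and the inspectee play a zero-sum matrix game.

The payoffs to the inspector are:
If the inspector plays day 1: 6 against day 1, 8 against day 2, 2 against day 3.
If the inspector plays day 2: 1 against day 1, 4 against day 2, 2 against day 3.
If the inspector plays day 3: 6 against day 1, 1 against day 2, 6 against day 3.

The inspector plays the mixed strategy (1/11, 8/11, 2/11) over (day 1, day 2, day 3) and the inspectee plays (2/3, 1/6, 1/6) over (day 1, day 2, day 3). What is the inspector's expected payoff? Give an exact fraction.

8/3

Against (2/3, 1/6, 1/6), each row's expected payoff is day 1: 17/3; day 2: 5/3; day 3: 31/6.
Taking the (1/11, 8/11, 2/11)-weighted average: (1/11)·(17/3) + (8/11)·(5/3) + (2/11)·(31/6) = 8/3.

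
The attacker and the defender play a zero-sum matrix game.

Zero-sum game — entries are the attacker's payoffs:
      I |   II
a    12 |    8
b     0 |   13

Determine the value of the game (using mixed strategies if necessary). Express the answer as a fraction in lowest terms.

156/17

Row minima are 8 and 0, so the attacker's maximin is 8; column maxima are 12 and 13, so the defender's minimax is 12. These differ, so the equilibrium is in mixed strategies.
Let the attacker play a with probability p. The defender is indifferent when 12p = 8p + 13(1−p), giving p = 13/17.
Let the defender play I with probability q. The attacker is indifferent when 12q + 8(1−q) = 13(1−q), giving q = 5/17.
The value is 12·(5/17) + (8)·(12/17) = 156/17.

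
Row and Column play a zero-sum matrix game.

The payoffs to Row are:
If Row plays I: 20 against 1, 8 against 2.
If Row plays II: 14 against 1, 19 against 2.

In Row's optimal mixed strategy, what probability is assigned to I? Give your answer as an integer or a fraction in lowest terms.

5/17

Row minima are 8 and 14, so Row's maximin is 14; column maxima are 20 and 19, so Column's minimax is 19. These differ, so the equilibrium is in mixed strategies.
Let Row play I with probability p. Column is indifferent when 20p + 14(1−p) = 8p + 19(1−p), giving p = 5/17.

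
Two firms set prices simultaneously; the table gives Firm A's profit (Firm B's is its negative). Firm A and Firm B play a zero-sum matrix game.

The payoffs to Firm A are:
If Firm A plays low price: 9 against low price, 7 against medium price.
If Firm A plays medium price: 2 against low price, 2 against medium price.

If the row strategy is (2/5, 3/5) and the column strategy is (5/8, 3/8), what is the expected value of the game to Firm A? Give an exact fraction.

9/2

Against (5/8, 3/8), each row's expected payoff is low price: 33/4; medium price: 2.
Taking the (2/5, 3/5)-weighted average: (2/5)·(33/4) + (3/5)·(2) = 9/2.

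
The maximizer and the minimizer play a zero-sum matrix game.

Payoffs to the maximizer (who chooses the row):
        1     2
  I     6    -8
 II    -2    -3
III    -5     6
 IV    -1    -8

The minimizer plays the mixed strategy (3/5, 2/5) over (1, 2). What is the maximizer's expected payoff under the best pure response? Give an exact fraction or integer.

I: (6)·(3/5) + (-8)·(2/5) = 2/5.
II: (-2)·(3/5) + (-3)·(2/5) = -12/5.
III: (-5)·(3/5) + (6)·(2/5) = -3/5.
IV: (-1)·(3/5) + (-8)·(2/5) = -19/5.
The best pure response is I with expected payoff 2/5.

2/5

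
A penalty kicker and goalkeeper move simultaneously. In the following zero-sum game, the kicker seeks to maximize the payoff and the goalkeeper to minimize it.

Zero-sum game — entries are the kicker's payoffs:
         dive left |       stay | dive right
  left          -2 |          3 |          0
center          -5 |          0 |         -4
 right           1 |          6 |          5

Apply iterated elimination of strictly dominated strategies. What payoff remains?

Column stay is strictly dominated by dive left for the goalkeeper (-2<3, -5<0, 1<6); eliminate stay.
Row center is strictly dominated by row left (-2>-5, 0>-4); eliminate center.
Row left is strictly dominated by row right (1>-2, 5>0); eliminate left.
Column dive right is strictly dominated by dive left for the goalkeeper (1<5); eliminate dive right.
Only (right, dive left) remains, with payoff 1.

1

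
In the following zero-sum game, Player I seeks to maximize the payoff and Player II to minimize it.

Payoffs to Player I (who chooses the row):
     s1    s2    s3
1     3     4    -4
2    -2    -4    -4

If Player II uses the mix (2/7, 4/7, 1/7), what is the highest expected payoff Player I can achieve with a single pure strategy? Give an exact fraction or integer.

1: (3)·(2/7) + (4)·(4/7) + (-4)·(1/7) = 18/7.
2: (-2)·(2/7) + (-4)·(4/7) + (-4)·(1/7) = -24/7.
The best pure response is 1 with expected payoff 18/7.

18/7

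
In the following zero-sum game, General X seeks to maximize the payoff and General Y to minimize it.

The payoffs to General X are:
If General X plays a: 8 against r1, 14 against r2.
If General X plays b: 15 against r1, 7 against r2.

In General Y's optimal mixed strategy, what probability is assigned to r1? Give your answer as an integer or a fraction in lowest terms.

Row minima are 8 and 7, so General X's maximin is 8; column maxima are 15 and 14, so General Y's minimax is 14. These differ, so the equilibrium is in mixed strategies.
Let General Y play r1 with probability q. General X is indifferent when 8q + 14(1−q) = 15q + 7(1−q), giving q = 1/2.

1/2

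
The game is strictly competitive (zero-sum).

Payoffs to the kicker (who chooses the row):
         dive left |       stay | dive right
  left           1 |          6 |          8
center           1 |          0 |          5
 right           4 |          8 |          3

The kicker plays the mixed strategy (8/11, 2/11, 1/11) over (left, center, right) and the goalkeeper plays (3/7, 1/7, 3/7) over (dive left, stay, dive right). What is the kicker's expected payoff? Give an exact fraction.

Against (3/7, 1/7, 3/7), each row's expected payoff is left: 33/7; center: 18/7; right: 29/7.
Taking the (8/11, 2/11, 1/11)-weighted average: (8/11)·(33/7) + (2/11)·(18/7) + (1/11)·(29/7) = 47/11.

47/11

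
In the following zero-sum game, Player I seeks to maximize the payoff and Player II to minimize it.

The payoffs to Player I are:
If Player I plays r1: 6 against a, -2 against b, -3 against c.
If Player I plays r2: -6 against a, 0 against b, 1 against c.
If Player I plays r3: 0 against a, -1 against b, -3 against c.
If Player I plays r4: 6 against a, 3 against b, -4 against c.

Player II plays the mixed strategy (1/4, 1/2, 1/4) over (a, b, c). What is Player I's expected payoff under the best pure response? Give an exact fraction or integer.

2

r1: (6)·(1/4) + (-2)·(1/2) + (-3)·(1/4) = -1/4.
r2: (-6)·(1/4) + (0)·(1/2) + (1)·(1/4) = -5/4.
r3: (0)·(1/4) + (-1)·(1/2) + (-3)·(1/4) = -5/4.
r4: (6)·(1/4) + (3)·(1/2) + (-4)·(1/4) = 2.
The best pure response is r4 with expected payoff 2.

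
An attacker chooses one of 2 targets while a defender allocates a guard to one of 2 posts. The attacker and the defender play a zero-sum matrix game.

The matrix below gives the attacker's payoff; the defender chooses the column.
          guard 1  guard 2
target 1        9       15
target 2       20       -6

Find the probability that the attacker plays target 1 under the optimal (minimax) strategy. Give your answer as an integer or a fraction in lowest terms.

13/16

Row minima are 9 and -6, so the attacker's maximin is 9; column maxima are 20 and 15, so the defender's minimax is 15. These differ, so the equilibrium is in mixed strategies.
Let the attacker play target 1 with probability p. The defender is indifferent when 9p + 20(1−p) = 15p − 6(1−p), giving p = 13/16.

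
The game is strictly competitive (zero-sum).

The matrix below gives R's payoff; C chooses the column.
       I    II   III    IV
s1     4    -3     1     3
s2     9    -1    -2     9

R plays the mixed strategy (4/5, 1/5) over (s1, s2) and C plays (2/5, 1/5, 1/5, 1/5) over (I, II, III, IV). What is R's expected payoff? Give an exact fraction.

12/5

Against (2/5, 1/5, 1/5, 1/5), each row's expected payoff is s1: 9/5; s2: 24/5.
Taking the (4/5, 1/5)-weighted average: (4/5)·(9/5) + (1/5)·(24/5) = 12/5.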